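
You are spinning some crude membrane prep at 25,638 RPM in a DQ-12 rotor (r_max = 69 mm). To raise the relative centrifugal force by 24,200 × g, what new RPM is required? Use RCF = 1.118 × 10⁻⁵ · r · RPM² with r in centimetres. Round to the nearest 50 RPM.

N₂ ≈ 31150 RPM

r = 69 mm = 6.9 cm
Current RCF = 1.118 × 10⁻⁵ × 6.9 × (25638)² = 1.118 × 10⁻⁵ × 6.9 × 657,307,044 ≈ 50,706 × g
Target RCF = 50,706 + 24,200 = 74,906 × g
N² = 74,906 / (7.7142 × 10⁻⁵) = 971,014,493
N ≈ √971,014,493 ≈ 31,161.1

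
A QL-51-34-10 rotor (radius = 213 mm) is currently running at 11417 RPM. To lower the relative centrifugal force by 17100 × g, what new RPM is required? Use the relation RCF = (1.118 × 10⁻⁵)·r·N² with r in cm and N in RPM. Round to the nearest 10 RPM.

7650 RPM

r = 213 mm = 21.3 cm
Current RCF = 1.118 × 10⁻⁵ × 21.3 × (11417)² = 1.118 × 10⁻⁵ × 21.3 × 130,347,889 ≈ 31,040.3 × g
Target RCF = 31,040.3 − 17,100 = 13,940.3 × g
N² = 13,940.3 / (23.8134 × 10⁻⁵) = 58,539,730
N ≈ √58,539,730 ≈ 7,651.1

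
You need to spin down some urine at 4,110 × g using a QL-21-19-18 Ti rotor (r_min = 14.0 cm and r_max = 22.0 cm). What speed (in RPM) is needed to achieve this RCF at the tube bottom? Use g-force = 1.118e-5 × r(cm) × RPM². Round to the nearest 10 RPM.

Use r_max = 22.0 cm.
4,110 = 1.118 × 10⁻⁵ × 22 × N²
N² = 4,110 / (24.596 × 10⁻⁵) = 16,710,034
N ≈ √16,710,034 ≈ 4,087.8

N ≈ 4090 RPM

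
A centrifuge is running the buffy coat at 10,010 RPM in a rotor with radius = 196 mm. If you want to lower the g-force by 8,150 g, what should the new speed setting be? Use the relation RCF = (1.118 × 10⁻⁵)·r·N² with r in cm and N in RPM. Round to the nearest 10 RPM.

7940 RPM

r = 196 mm = 19.6 cm
Current RCF = 1.118 × 10⁻⁵ × 19.6 × (10010)² = 1.118 × 10⁻⁵ × 19.6 × 100,200,100 ≈ 21,956.6 × g
Target RCF = 21,956.6 − 8,150 = 13,806.6 × g
N² = 13,806.6 / (21.9128 × 10⁻⁵) = 63,007,010
N ≈ √63,007,010 ≈ 7,937.7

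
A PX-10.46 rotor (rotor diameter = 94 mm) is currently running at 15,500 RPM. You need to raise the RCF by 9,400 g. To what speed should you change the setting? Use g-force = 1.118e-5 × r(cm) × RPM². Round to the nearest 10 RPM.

20470 RPM

r = 94 mm / 2 = 47 mm = 4.7 cm
Current RCF = 1.118 × 10⁻⁵ × 4.7 × (15500)² = 1.118 × 10⁻⁵ × 4.7 × 240,250,000 ≈ 12,624.2 × g
Target RCF = 12,624.2 + 9,400 = 22,024.2 × g
N² = 22,024.2 / (5.2546 × 10⁻⁵) = 419,141,324
N ≈ √419,141,324 ≈ 20,472.9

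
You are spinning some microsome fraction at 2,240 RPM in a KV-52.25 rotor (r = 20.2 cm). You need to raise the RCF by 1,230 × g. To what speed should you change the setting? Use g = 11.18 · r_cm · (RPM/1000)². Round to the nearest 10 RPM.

Current RCF = 11.18 × 20.2 × (2.24)² = 11.18 × 20.2 × 5.0176 ≈ 1,133.2 × g
Target RCF = 1,133.2 + 1,230 = 2,363.2 × g
(N/1000)² = 2,363.2 / 225.836 = 10.46423
N = 1000 × √10.46423 ≈ 3,234.8

3230 RPM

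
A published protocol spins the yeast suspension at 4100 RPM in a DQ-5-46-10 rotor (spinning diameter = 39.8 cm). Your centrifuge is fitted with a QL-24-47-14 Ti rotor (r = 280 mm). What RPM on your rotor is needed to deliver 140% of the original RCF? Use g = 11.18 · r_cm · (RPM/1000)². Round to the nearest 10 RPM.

Original rotor: r = 39.8 / 2 = 19.9 cm
RCF_original = 11.18 × 19.9 × (4.1)² = 11.18 × 19.9 × 16.81 ≈ 3,739.9 × g
Target RCF = 1.4 × 3,739.9 ≈ 5,235.9 × g
Your rotor: r = 280 mm = 28.0 cm
5,235.9 = 11.18 × 28 × (N/1000)²
(N/1000)² = 5,235.9 / 313.04 = 16.72598
N = 1000 × √16.72598 ≈ 4,089.7

4090 RPM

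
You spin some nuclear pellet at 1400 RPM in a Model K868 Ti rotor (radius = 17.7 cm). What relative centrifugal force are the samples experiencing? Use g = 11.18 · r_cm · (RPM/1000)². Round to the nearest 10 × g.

390 x g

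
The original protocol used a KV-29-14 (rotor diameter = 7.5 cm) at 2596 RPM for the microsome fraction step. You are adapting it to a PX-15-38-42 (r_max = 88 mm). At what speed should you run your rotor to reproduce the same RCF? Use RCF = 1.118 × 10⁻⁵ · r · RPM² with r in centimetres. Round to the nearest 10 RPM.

1690 RPM

Original rotor: r = 7.5 / 2 = 3.75 cm
RCF_original = 1.118 × 10⁻⁵ × 3.75 × (2596)² = 1.118 × 10⁻⁵ × 3.75 × 6,739,216 ≈ 282.5 × g
Your rotor: r = 88 mm = 8.8 cm
282.5 = 1.118 × 10⁻⁵ × 8.8 × N²
N² = 282.5 / (9.8384 × 10⁻⁵) = 2,871,402
N ≈ √2,871,402 ≈ 1,694.5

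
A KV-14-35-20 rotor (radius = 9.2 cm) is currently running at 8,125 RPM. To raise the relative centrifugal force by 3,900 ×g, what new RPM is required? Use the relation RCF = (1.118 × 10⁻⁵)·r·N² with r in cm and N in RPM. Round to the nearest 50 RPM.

Current RCF = 1.118 × 10⁻⁵ × 9.2 × (8125)² = 1.118 × 10⁻⁵ × 9.2 × 66,015,625 ≈ 6,790.1 × g
Target RCF = 6,790.1 + 3,900 = 10,690.1 × g
N² = 10,690.1 / (10.2856 × 10⁻⁵) = 103,932,683
N ≈ √103,932,683 ≈ 10,194.7

N₂ ≈ 10200 RPM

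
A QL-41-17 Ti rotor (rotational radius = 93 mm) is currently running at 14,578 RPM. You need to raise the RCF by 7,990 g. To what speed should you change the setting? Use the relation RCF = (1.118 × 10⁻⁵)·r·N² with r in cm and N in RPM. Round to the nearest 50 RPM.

17000 RPM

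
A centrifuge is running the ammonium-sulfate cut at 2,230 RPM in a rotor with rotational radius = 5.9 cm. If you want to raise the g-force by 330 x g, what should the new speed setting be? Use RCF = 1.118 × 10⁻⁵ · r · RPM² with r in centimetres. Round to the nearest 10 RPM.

≈ 3160 RPM

Current RCF = 1.118 × 10⁻⁵ × 5.9 × (2230)² = 1.118 × 10⁻⁵ × 5.9 × 4,972,900 ≈ 328 × g
Target RCF = 328 + 330 = 658 × g
N² = 658 / (6.5962 × 10⁻⁵) = 9,975,440
N ≈ √9,975,440 ≈ 3,158.4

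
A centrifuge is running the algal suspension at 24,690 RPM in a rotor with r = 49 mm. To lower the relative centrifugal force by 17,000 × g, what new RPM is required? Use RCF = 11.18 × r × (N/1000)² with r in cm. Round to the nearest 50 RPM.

N₂ ≈ 17300 RPM

r = 49 mm = 4.9 cm
Current RCF = 11.18 × 4.9 × (24.69)² = 11.18 × 4.9 × 609.5961 ≈ 33,394.9 × g
Target RCF = 33,394.9 − 17,000 = 16,394.9 × g
(N/1000)² = 16,394.9 / 54.782 = 299.2753
N = 1000 × √299.2753 ≈ 17,299.6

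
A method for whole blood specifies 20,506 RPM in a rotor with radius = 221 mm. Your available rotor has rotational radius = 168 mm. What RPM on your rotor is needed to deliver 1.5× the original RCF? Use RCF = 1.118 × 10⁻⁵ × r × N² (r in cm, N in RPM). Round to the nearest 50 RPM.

Original rotor: r = 221 mm = 22.1 cm
RCF_original = 1.118 × 10⁻⁵ × 22.1 × (20506)² = 1.118 × 10⁻⁵ × 22.1 × 420,496,036 ≈ 103,895.3 × g
Target RCF = 1.5 × 103,895.3 ≈ 155,843 × g
Your rotor: r = 168 mm = 16.8 cm
155,843 = 1.118 × 10⁻⁵ × 16.8 × N²
N² = 155,843 / (18.7824 × 10⁻⁵) = 829,728,895
N ≈ √829,728,895 ≈ 28,805.0

≈ 28800 RPM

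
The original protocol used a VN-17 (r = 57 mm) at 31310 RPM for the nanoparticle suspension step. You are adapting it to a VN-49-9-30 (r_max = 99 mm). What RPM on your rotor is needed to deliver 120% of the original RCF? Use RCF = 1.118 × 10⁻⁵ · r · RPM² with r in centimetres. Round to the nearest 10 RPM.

26030 RPM

Original rotor: r = 57 mm = 5.7 cm
RCF_original = 1.118 × 10⁻⁵ × 5.7 × (31310)² = 1.118 × 10⁻⁵ × 5.7 × 980,316,100 ≈ 62,471.6 × g
Target RCF = 1.2 × 62,471.6 ≈ 74,965.9 × g
Your rotor: r = 99 mm = 9.9 cm
74,965.9 = 1.118 × 10⁻⁵ × 9.9 × N²
N² = 74,965.9 / (11.0682 × 10⁻⁵) = 677,308,867
N ≈ √677,308,867 ≈ 26,025.2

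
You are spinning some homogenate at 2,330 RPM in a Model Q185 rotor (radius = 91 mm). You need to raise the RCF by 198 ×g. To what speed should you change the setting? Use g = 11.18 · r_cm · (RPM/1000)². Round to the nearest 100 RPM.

2700 RPM

r = 91 mm = 9.1 cm
Current RCF = 11.18 × 9.1 × (2.33)² = 11.18 × 9.1 × 5.4289 ≈ 552.3 × g
Target RCF = 552.3 + 198 = 750.3 × g
(N/1000)² = 750.3 / 101.738 = 7.374826
N = 1000 × √7.374826 ≈ 2,715.7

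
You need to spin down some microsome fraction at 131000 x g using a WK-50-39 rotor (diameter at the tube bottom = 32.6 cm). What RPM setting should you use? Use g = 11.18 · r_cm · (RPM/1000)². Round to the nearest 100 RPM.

r = 32.6 / 2 = 16.3 cm
RCF = 11.18 × r × (N/1000)²
131,000 = 11.18 × 16.3 × (N/1000)²
(N/1000)² = 131,000 / 182.234 = 718.856
N = 1000 × √718.856 ≈ 26,811.5

≈ 26800 RPM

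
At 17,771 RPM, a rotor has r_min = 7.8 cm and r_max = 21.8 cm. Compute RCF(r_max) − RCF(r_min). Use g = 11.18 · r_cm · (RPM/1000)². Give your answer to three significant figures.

49400 ×g

ΔRCF = 11.18 × (r_max − r_min) × (N/1000)² = 11.18 × 14.0 × 315.808441 ≈ 49,430.3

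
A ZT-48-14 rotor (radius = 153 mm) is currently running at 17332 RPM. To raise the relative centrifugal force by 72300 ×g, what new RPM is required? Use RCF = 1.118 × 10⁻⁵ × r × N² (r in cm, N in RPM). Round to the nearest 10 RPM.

26890 RPM

r = 153 mm = 15.3 cm
Current RCF = 1.118 × 10⁻⁵ × 15.3 × (17332)² = 1.118 × 10⁻⁵ × 15.3 × 300,398,224 ≈ 51,384.3 × g
Target RCF = 51,384.3 + 72,300 = 123,684.3 × g
N² = 123,684.3 / (17.1054 × 10⁻⁵) = 723,071,662
N ≈ √723,071,662 ≈ 26,890.0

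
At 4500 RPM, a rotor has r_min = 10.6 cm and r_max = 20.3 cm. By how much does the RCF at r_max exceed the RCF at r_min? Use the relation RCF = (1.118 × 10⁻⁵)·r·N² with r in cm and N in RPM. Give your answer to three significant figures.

2200 x g

ΔRCF = 1.118 × 10⁻⁵ × (r_max − r_min) × N² = 1.118 × 10⁻⁵ × 9.7 × 20,250,000 ≈ 2,196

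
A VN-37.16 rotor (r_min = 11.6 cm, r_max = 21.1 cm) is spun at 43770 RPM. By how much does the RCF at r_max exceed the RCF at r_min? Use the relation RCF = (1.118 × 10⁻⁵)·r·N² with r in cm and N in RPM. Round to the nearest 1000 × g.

≈ 203000 ×g

RCF_max = 1.118 × 10⁻⁵ × 21.1 × (43770)² = 1.118 × 10⁻⁵ × 21.1 × 1,915,812,900 ≈ 451,936.4 × g
RCF_min = 1.118 × 10⁻⁵ × 11.6 × (43770)² = 1.118 × 10⁻⁵ × 11.6 × 1,915,812,900 ≈ 248,457.9 × g
ΔRCF = 451,936.4 − 248,457.9 = 203,478.5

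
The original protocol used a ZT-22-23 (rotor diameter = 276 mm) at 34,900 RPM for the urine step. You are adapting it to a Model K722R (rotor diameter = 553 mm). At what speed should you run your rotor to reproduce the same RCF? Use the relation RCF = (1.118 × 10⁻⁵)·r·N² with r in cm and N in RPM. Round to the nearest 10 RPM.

Original rotor: r = 276 mm / 2 = 138 mm = 13.8 cm
RCF_original = 1.118 × 10⁻⁵ × 13.8 × (34900)² = 1.118 × 10⁻⁵ × 13.8 × 1,218,010,000 ≈ 187,919.5 × g
Your rotor: r = 553 mm / 2 = 276.5 mm = 27.65 cm
187,919.5 = 1.118 × 10⁻⁵ × 27.65 × N²
N² = 187,919.5 / (30.9127 × 10⁻⁵) = 607,903,871
N ≈ √607,903,871 ≈ 24,655.7

24660 RPM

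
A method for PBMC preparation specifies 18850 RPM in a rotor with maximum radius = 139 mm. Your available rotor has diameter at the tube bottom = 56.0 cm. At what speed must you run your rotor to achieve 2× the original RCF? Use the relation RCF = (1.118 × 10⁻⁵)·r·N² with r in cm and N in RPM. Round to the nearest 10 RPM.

Original rotor: r = 139 mm = 13.9 cm
RCF = 1.118 × 10⁻⁵ × r × N²
RCF_original = 1.118 × 10⁻⁵ × 13.9 × (18850)² = 1.118 × 10⁻⁵ × 13.9 × 355,322,500 ≈ 55,217.8 × g
Target RCF = 2 × 55,217.8 ≈ 110,435.6 × g
Your rotor: r = 56.0 / 2 = 28 cm
110,435.6 = 1.118 × 10⁻⁵ × 28 × N²
N² = 110,435.6 / (31.304 × 10⁻⁵) = 352,784,309
N ≈ √352,784,309 ≈ 18,782.6

≈ 18780 RPM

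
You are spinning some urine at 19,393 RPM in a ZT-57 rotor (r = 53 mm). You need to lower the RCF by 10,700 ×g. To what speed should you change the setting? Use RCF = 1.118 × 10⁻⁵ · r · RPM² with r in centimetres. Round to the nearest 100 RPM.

N₂ ≈ 14000 RPM

r = 53 mm = 5.3 cm
Current RCF = 1.118 × 10⁻⁵ × 5.3 × (19393)² = 1.118 × 10⁻⁵ × 5.3 × 376,088,449 ≈ 22,284.7 × g
Target RCF = 22,284.7 − 10,700 = 11,584.7 × g
N² = 11,584.7 / (5.9254 × 10⁻⁵) = 195,509,164
N ≈ √195,509,164 ≈ 13,982.5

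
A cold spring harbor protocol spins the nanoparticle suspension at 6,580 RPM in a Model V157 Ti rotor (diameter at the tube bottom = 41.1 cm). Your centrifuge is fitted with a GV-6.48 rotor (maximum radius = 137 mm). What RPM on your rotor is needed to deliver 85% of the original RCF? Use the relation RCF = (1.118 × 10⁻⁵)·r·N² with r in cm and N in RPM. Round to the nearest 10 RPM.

≈ 7430 RPM

Original rotor: r = 41.1 / 2 = 20.55 cm
RCF_original = 1.118 × 10⁻⁵ × 20.55 × (6580)² = 1.118 × 10⁻⁵ × 20.55 × 43,296,400 ≈ 9,947.3 × g
Target RCF = 0.85 × 9,947.3 ≈ 8,455.2 × g
Your rotor: r = 137 mm = 13.7 cm
8,455.2 = 1.118 × 10⁻⁵ × 13.7 × N²
N² = 8,455.2 / (15.3166 × 10⁻⁵) = 55,202,852
N ≈ √55,202,852 ≈ 7,429.9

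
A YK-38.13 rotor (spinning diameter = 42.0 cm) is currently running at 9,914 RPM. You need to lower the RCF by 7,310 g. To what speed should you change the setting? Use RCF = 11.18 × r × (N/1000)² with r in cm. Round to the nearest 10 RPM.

N₂ ≈ 8190 RPM

r = 42.0 / 2 = 21 cm
Current RCF = 11.18 × 21 × (9.914)² = 11.18 × 21 × 98.287396 ≈ 23,075.9 × g
Target RCF = 23,075.9 − 7,310 = 15,765.9 × g
(N/1000)² = 15,765.9 / 234.78 = 67.1518
N = 1000 × √67.1518 ≈ 8,194.6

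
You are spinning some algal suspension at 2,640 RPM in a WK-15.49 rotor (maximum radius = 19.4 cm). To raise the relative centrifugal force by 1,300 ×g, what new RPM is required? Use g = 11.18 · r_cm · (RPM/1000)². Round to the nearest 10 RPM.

≈ 3600 RPM

Current RCF = 11.18 × 19.4 × (2.64)² = 11.18 × 19.4 × 6.9696 ≈ 1,511.7 × g
Target RCF = 1,511.7 + 1,300 = 2,811.7 × g
(N/1000)² = 2,811.7 / 216.892 = 12.96359
N = 1000 × √12.96359 ≈ 3,600.5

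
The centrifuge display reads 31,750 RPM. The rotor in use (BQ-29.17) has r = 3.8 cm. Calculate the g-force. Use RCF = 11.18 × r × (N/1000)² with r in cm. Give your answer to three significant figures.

RCF = 11.18 × 3.8 × (31.75)² = 11.18 × 3.8 × 1,008.0625 ≈ 42,826.5 × g

RCF ≈ 42800 ×g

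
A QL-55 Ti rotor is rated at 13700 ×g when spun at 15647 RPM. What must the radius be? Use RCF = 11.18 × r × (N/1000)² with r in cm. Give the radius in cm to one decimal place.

r ≈ 5.0 cm

13700 = 11.18 × r × (15.647)²
r = 13700 / (11.18 × 244.828609) = 13700 / 2737.184 ≈ 5.005 cm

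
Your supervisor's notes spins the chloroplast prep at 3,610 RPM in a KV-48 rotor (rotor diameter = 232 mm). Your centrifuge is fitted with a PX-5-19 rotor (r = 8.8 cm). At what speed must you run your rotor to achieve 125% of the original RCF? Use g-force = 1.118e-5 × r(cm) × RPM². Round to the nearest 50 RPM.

≈ 4650 RPM

Original rotor: r = 232 mm / 2 = 116 mm = 11.6 cm
RCF = 1.118 × 10⁻⁵ × r × N²
RCF_original = 1.118 × 10⁻⁵ × 11.6 × (3610)² = 1.118 × 10⁻⁵ × 11.6 × 13,032,100 ≈ 1,690.1 × g
Target RCF = 1.25 × 1,690.1 ≈ 2,112.6 × g
2,112.6 = 1.118 × 10⁻⁵ × 8.8 × N²
N² = 2,112.6 / (9.8384 × 10⁻⁵) = 21,473,004
N ≈ √21,473,004 ≈ 4,633.9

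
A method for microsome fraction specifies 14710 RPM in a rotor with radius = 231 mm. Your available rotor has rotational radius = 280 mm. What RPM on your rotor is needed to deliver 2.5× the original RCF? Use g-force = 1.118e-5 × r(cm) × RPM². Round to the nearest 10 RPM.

Original rotor: r = 231 mm = 23.1 cm
RCF_original = 1.118 × 10⁻⁵ × 23.1 × (14710)² = 1.118 × 10⁻⁵ × 23.1 × 216,384,100 ≈ 55,882.9 × g
Target RCF = 2.5 × 55,882.9 ≈ 139,707.2 × g
Your rotor: r = 280 mm = 28.0 cm
139,707.2 = 1.118 × 10⁻⁵ × 28 × N²
N² = 139,707.2 / (31.304 × 10⁻⁵) = 446,291,848
N ≈ √446,291,848 ≈ 21,125.6

≈ 21130 RPM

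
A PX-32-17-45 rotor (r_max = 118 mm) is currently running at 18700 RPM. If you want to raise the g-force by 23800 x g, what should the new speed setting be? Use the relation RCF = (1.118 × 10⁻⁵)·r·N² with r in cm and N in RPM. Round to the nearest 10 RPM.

N₂ ≈ 23020 RPM

r = 118 mm = 11.8 cm
Current RCF = 1.118 × 10⁻⁵ × 11.8 × (18700)² = 1.118 × 10⁻⁵ × 11.8 × 349,690,000 ≈ 46,132.5 × g
Target RCF = 46,132.5 + 23,800 = 69,932.5 × g
N² = 69,932.5 / (13.1924 × 10⁻⁵) = 530,096,874
N ≈ √530,096,874 ≈ 23,023.8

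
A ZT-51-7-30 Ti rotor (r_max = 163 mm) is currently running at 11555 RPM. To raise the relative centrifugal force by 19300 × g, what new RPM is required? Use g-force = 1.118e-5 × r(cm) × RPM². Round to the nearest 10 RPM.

r = 163 mm = 16.3 cm
Current RCF = 1.118 × 10⁻⁵ × 16.3 × (11555)² = 1.118 × 10⁻⁵ × 16.3 × 133,518,025 ≈ 24,331.5 × g
Target RCF = 24,331.5 + 19,300 = 43,631.5 × g
N² = 43,631.5 / (18.2234 × 10⁻⁵) = 239,425,683
N ≈ √239,425,683 ≈ 15,473.4

15470 RPM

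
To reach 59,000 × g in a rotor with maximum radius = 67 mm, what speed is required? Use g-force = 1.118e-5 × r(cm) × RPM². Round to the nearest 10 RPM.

28070 RPM

r = 67 mm = 6.7 cm
RCF = 1.118 × 10⁻⁵ × r × N²
59,000 = 1.118 × 10⁻⁵ × 6.7 × N²
N² = 59,000 / (7.4906 × 10⁻⁵) = 787,653,860
N ≈ √787,653,860 ≈ 28,065.2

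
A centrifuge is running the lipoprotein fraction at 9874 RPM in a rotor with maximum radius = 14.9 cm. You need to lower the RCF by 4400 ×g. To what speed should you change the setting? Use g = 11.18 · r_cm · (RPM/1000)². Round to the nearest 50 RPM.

N₂ ≈ 8450 RPM

Current RCF = 11.18 × 14.9 × (9.874)² = 11.18 × 14.9 × 97.495876 ≈ 16,241.1 × g
Target RCF = 16,241.1 − 4,400 = 11,841.1 × g
(N/1000)² = 11,841.1 / 166.582 = 71.08271
N = 1000 × √71.08271 ≈ 8,431.1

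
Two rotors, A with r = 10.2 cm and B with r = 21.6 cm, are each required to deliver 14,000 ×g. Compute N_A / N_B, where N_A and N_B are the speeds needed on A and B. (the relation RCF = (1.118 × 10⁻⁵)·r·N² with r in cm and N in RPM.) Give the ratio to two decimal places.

At fixed RCF, N ∝ 1/√r, so N_A/N_B = √(r_B/r_A) = √(21.6/10.2) = √2.117647 = 1.4552.

1.46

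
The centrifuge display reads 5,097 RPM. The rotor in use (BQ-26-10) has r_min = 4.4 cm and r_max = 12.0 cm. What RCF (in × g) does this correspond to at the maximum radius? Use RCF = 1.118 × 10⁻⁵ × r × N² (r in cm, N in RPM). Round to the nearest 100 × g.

3500 × g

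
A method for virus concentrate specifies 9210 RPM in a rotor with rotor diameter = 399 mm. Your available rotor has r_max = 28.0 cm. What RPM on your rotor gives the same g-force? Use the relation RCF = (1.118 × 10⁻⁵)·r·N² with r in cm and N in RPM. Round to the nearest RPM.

7774 RPM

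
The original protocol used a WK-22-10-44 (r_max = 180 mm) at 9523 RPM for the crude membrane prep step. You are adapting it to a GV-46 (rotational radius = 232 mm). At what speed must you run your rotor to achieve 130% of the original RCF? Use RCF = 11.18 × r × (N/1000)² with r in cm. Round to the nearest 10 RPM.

≈ 9560 RPM

Original rotor: r = 180 mm = 18.0 cm
RCF = 11.18 × r × (N/1000)²
RCF_original = 11.18 × 18 × (9.523)² = 11.18 × 18 × 90.687529 ≈ 18,250 × g
Target RCF = 1.3 × 18,250 ≈ 23,725 × g
Your rotor: r = 232 mm = 23.2 cm
23,725 = 11.18 × 23.2 × (N/1000)²
(N/1000)² = 23,725 / 259.376 = 91.46953
N = 1000 × √91.46953 ≈ 9,564.0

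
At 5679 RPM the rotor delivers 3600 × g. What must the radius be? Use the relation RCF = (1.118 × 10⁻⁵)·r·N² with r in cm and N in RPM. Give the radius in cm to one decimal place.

10.0 cm

RCF = 1.118 × 10⁻⁵ × r × N²
3600 = 1.118 × 10⁻⁵ × r × (5679)²
r = 3600 / (1.118 × 10⁻⁵ × 32,251,041) = 3600 / 360.5666 ≈ 9.984 cm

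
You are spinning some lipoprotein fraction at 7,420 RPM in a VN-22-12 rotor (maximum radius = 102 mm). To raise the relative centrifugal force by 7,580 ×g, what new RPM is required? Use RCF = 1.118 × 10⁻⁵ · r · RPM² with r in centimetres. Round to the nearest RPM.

r = 102 mm = 10.2 cm
Current RCF = 1.118 × 10⁻⁵ × 10.2 × (7420)² = 1.118 × 10⁻⁵ × 10.2 × 55,056,400 ≈ 6,278.4 × g
Target RCF = 6,278.4 + 7,580 = 13,858.4 × g
N² = 13,858.4 / (11.4036 × 10⁻⁵) = 121,526,535
N ≈ √121,526,535 ≈ 11,023.9

N₂ ≈ 11024 RPM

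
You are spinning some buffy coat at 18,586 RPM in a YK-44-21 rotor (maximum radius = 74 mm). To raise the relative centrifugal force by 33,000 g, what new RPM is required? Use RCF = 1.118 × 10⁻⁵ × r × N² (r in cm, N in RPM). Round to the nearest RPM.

≈ 27282 RPM

r = 74 mm = 7.4 cm
Current RCF = 1.118 × 10⁻⁵ × 7.4 × (18586)² = 1.118 × 10⁻⁵ × 7.4 × 345,439,396 ≈ 28,578.9 × g
Target RCF = 28,578.9 + 33,000 = 61,578.9 × g
N² = 61,578.9 / (8.2732 × 10⁻⁵) = 744,317,797
N ≈ √744,317,797 ≈ 27,282.2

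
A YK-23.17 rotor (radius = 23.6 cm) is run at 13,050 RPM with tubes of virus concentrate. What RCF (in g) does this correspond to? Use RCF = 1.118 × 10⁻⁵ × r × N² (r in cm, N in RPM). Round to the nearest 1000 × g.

RCF = 1.118 × 10⁻⁵ × 23.6 × (13050)² = 1.118 × 10⁻⁵ × 23.6 × 170,302,500 ≈ 44,934 × g

45000 g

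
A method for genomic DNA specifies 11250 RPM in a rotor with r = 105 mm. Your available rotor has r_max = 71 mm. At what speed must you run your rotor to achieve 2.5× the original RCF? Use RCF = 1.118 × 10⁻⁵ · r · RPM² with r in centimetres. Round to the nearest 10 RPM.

≈ 21630 RPM

Original rotor: r = 105 mm = 10.5 cm
RCF = 1.118 × 10⁻⁵ × r × N²
RCF_original = 1.118 × 10⁻⁵ × 10.5 × (11250)² = 1.118 × 10⁻⁵ × 10.5 × 126,562,500 ≈ 14,857.2 × g
Target RCF = 2.5 × 14,857.2 ≈ 37,143 × g
Your rotor: r = 71 mm = 7.1 cm
37,143 = 1.118 × 10⁻⁵ × 7.1 × N²
N² = 37,143 / (7.9378 × 10⁻⁵) = 467,925,622
N ≈ √467,925,622 ≈ 21,631.6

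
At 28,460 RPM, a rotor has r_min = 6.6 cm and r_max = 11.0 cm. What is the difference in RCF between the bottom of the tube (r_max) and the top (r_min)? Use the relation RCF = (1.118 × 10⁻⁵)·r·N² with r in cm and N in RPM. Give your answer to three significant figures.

RCF_max = 1.118 × 10⁻⁵ × 11 × (28460)² = 1.118 × 10⁻⁵ × 11 × 809,971,600 ≈ 99,610.3 × g
RCF_min = 1.118 × 10⁻⁵ × 6.6 × (28460)² = 1.118 × 10⁻⁵ × 6.6 × 809,971,600 ≈ 59,766.2 × g
ΔRCF = 99,610.3 − 59,766.2 = 39,844.1

39800 g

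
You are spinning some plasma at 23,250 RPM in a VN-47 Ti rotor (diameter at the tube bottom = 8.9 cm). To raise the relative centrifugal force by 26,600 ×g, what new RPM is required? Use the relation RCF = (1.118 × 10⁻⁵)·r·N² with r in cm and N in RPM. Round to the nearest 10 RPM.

≈ 32790 RPM

r = 8.9 / 2 = 4.45 cm
Current RCF = 1.118 × 10⁻⁵ × 4.45 × (23250)² = 1.118 × 10⁻⁵ × 4.45 × 540,562,500 ≈ 26,893.5 × g
Target RCF = 26,893.5 + 26,600 = 53,493.5 × g
N² = 53,493.5 / (4.9751 × 10⁻⁵) = 1,075,224,619
N ≈ √1,075,224,619 ≈ 32,790.6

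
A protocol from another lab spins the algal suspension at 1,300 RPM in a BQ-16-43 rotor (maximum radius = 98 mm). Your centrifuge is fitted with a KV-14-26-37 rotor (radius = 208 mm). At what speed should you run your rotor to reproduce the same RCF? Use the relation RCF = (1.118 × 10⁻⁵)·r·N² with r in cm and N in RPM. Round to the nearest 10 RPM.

890 RPM

Original rotor: r = 98 mm = 9.8 cm
RCF = 1.118 × 10⁻⁵ × r × N²
RCF_original = 1.118 × 10⁻⁵ × 9.8 × (1300)² = 1.118 × 10⁻⁵ × 9.8 × 1,690,000 ≈ 185.2 × g
Your rotor: r = 208 mm = 20.8 cm
185.2 = 1.118 × 10⁻⁵ × 20.8 × N²
N² = 185.2 / (23.2544 × 10⁻⁵) = 796,408
N ≈ √796,408 ≈ 892.4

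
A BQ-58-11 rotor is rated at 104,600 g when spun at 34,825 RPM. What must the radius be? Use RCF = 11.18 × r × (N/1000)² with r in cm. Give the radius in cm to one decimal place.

104600 = 11.18 × r × (34.825)²
r = 104600 / (11.18 × 1212.780625) = 104600 / 13558.89 ≈ 7.714 cm

r ≈ 7.7 cm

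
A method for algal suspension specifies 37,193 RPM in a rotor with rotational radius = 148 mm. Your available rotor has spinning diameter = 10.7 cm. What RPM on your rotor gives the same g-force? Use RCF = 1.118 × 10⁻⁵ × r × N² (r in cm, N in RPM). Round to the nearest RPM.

Original rotor: r = 148 mm = 14.8 cm
RCF_original = 1.118 × 10⁻⁵ × 14.8 × (37193)² = 1.118 × 10⁻⁵ × 14.8 × 1,383,319,249 ≈ 228,889.5 × g
Your rotor: r = 10.7 / 2 = 5.35 cm
228,889.5 = 1.118 × 10⁻⁵ × 5.35 × N²
N² = 228,889.5 / (5.9813 × 10⁻⁵) = 3,826,751,709
N ≈ √3,826,751,709 ≈ 61,860.7

61861 RPM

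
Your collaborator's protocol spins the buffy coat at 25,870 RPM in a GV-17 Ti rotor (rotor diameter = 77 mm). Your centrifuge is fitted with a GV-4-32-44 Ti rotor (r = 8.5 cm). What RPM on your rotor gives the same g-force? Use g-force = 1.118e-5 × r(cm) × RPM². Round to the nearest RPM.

Original rotor: r = 77 mm / 2 = 38.5 mm = 3.85 cm
RCF_original = 1.118 × 10⁻⁵ × 3.85 × (25870)² = 1.118 × 10⁻⁵ × 3.85 × 669,256,900 ≈ 28,806.8 × g
28,806.8 = 1.118 × 10⁻⁵ × 8.5 × N²
N² = 28,806.8 / (9.503 × 10⁻⁵) = 303,133,747
N ≈ √303,133,747 ≈ 17,410.7

≈ 17411 RPM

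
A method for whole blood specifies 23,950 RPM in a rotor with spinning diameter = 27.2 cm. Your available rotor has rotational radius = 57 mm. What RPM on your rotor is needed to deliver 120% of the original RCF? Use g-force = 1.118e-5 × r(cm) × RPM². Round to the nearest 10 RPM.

Original rotor: r = 27.2 / 2 = 13.6 cm
RCF = 1.118 × 10⁻⁵ × r × N²
RCF_original = 1.118 × 10⁻⁵ × 13.6 × (23950)² = 1.118 × 10⁻⁵ × 13.6 × 573,602,500 ≈ 87,215.1 × g
Target RCF = 1.2 × 87,215.1 ≈ 104,658.1 × g
Your rotor: r = 57 mm = 5.7 cm
104,658.1 = 1.118 × 10⁻⁵ × 5.7 × N²
N² = 104,658.1 / (6.3726 × 10⁻⁵) = 1,642,313,969
N ≈ √1,642,313,969 ≈ 40,525.5

≈ 40530 RPM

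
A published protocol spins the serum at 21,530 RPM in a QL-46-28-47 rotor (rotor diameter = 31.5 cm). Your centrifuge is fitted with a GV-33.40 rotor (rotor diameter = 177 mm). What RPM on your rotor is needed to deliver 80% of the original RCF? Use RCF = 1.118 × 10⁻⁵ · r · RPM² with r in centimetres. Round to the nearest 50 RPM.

Original rotor: r = 31.5 / 2 = 15.75 cm
RCF = 1.118 × 10⁻⁵ × r × N²
RCF_original = 1.118 × 10⁻⁵ × 15.75 × (21530)² = 1.118 × 10⁻⁵ × 15.75 × 463,540,900 ≈ 81,622.6 × g
Target RCF = 0.8 × 81,622.6 ≈ 65,298.1 × g
Your rotor: r = 177 mm / 2 = 88.5 mm = 8.85 cm
65,298.1 = 1.118 × 10⁻⁵ × 8.85 × N²
N² = 65,298.1 / (9.8943 × 10⁻⁵) = 659,956,743
N ≈ √659,956,743 ≈ 25,689.6

25700 RPM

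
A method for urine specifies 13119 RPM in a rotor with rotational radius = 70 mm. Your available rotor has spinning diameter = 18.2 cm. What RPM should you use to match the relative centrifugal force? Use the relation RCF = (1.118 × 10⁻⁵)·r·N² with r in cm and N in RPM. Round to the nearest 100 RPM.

11500 RPM

Original rotor: r = 70 mm = 7.0 cm
RCF_original = 1.118 × 10⁻⁵ × 7 × (13119)² = 1.118 × 10⁻⁵ × 7 × 172,108,161 ≈ 13,469.2 × g
Your rotor: r = 18.2 / 2 = 9.1 cm
13,469.2 = 1.118 × 10⁻⁵ × 9.1 × N²
N² = 13,469.2 / (10.1738 × 10⁻⁵) = 132,391,044
N ≈ √132,391,044 ≈ 11,506.1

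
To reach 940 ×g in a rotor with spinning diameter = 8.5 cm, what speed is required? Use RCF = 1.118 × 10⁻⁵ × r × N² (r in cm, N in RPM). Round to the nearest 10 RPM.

4450 RPM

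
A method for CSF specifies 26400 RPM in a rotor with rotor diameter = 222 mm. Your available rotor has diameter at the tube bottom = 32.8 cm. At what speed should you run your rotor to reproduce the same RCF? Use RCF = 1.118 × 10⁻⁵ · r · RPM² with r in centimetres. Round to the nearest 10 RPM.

21720 RPM

Original rotor: r = 222 mm / 2 = 111 mm = 11.1 cm
RCF_original = 1.118 × 10⁻⁵ × 11.1 × (26400)² = 1.118 × 10⁻⁵ × 11.1 × 696,960,000 ≈ 86,491.3 × g
Your rotor: r = 32.8 / 2 = 16.4 cm
86,491.3 = 1.118 × 10⁻⁵ × 16.4 × N²
N² = 86,491.3 / (18.3352 × 10⁻⁵) = 471,722,697
N ≈ √471,722,697 ≈ 21,719.2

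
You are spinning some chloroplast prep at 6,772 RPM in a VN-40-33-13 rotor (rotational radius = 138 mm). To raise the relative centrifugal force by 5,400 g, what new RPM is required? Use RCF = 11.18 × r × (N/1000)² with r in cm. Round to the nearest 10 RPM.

r = 138 mm = 13.8 cm
Current RCF = 11.18 × 13.8 × (6.772)² = 11.18 × 13.8 × 45.859984 ≈ 7,075.5 × g
Target RCF = 7,075.5 + 5,400 = 12,475.5 × g
(N/1000)² = 12,475.5 / 154.284 = 80.86062
N = 1000 × √80.86062 ≈ 8,992.3

N₂ ≈ 8990 RPM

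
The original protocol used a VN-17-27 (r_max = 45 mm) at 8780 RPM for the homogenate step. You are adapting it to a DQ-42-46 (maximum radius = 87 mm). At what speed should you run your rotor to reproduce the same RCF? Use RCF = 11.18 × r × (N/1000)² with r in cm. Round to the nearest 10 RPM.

6310 RPM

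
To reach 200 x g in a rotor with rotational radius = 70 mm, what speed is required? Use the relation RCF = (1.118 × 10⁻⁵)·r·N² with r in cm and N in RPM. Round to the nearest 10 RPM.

≈ 1600 RPM

r = 70 mm = 7.0 cm
200 = 1.118 × 10⁻⁵ × 7 × N²
N² = 200 / (7.826 × 10⁻⁵) = 2,555,584
N ≈ √2,555,584 ≈ 1,598.6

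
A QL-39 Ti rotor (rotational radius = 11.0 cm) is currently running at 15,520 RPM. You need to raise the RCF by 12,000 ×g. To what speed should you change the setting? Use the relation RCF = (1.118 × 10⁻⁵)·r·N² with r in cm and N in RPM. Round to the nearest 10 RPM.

18400 RPM

Current RCF = 1.118 × 10⁻⁵ × 11 × (15520)² = 1.118 × 10⁻⁵ × 11 × 240,870,400 ≈ 29,622.2 × g
Target RCF = 29,622.2 + 12,000 = 41,622.2 × g
N² = 41,622.2 / (12.298 × 10⁻⁵) = 338,446,902
N ≈ √338,446,902 ≈ 18,396.9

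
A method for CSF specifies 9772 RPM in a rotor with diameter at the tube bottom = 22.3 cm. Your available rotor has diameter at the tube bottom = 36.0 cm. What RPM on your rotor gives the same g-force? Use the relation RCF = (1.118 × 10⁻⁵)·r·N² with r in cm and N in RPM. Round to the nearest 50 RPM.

≈ 7700 RPM

Original rotor: r = 22.3 / 2 = 11.15 cm
RCF = 1.118 × 10⁻⁵ × r × N²
RCF_original = 1.118 × 10⁻⁵ × 11.15 × (9772)² = 1.118 × 10⁻⁵ × 11.15 × 95,491,984 ≈ 11,903.7 × g
Your rotor: r = 36.0 / 2 = 18 cm
11,903.7 = 1.118 × 10⁻⁵ × 18 × N²
N² = 11,903.7 / (20.124 × 10⁻⁵) = 59,151,759
N ≈ √59,151,759 ≈ 7,691.0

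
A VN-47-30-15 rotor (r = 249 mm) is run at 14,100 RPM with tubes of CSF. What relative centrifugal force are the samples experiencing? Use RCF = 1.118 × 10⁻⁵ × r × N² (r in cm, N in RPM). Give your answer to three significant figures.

r = 249 mm = 24.9 cm
RCF = 1.118 × 10⁻⁵ × 24.9 × (14100)² = 1.118 × 10⁻⁵ × 24.9 × 198,810,000 ≈ 55,345.1 × g

55300 ×g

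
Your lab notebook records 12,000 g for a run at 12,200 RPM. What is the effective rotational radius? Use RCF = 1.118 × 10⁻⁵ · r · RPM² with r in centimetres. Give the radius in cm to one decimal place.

7.2 cm

RCF = 1.118 × 10⁻⁵ × r × N²
12000 = 1.118 × 10⁻⁵ × r × (12200)²
r = 12000 / (1.118 × 10⁻⁵ × 148,840,000) = 12000 / 1664.031 ≈ 7.211 cm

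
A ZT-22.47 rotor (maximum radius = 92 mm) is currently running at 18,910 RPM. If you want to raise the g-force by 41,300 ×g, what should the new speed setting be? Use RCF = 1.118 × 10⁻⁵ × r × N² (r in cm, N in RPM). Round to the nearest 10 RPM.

≈ 27550 RPM

r = 92 mm = 9.2 cm
Current RCF = 1.118 × 10⁻⁵ × 9.2 × (18910)² = 1.118 × 10⁻⁵ × 9.2 × 357,588,100 ≈ 36,780.1 × g
Target RCF = 36,780.1 + 41,300 = 78,080.1 × g
N² = 78,080.1 / (10.2856 × 10⁻⁵) = 759,120,518
N ≈ √759,120,518 ≈ 27,552.1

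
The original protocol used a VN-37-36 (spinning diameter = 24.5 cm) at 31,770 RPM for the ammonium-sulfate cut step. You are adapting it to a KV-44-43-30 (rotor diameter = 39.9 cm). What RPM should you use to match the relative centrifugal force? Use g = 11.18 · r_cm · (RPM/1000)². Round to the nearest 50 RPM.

≈ 24900 RPM

Original rotor: r = 24.5 / 2 = 12.25 cm
RCF_original = 11.18 × 12.25 × (31.77)² = 11.18 × 12.25 × 1,009.3329 ≈ 138,233.2 × g
Your rotor: r = 39.9 / 2 = 19.95 cm
138,233.2 = 11.18 × 19.95 × (N/1000)²
(N/1000)² = 138,233.2 / 223.041 = 619.7659
N = 1000 × √619.7659 ≈ 24,895.1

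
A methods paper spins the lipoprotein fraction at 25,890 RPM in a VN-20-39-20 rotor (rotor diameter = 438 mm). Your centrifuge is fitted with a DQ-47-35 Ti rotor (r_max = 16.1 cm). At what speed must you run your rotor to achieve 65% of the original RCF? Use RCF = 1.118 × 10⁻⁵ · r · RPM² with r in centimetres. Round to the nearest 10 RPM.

24340 RPM

Original rotor: r = 438 mm / 2 = 219 mm = 21.9 cm
RCF = 1.118 × 10⁻⁵ × r × N²
RCF_original = 1.118 × 10⁻⁵ × 21.9 × (25890)² = 1.118 × 10⁻⁵ × 21.9 × 670,292,100 ≈ 164,115.7 × g
Target RCF = 0.65 × 164,115.7 ≈ 106,675.2 × g
106,675.2 = 1.118 × 10⁻⁵ × 16.1 × N²
N² = 106,675.2 / (17.9998 × 10⁻⁵) = 592,646,585
N ≈ √592,646,585 ≈ 24,344.3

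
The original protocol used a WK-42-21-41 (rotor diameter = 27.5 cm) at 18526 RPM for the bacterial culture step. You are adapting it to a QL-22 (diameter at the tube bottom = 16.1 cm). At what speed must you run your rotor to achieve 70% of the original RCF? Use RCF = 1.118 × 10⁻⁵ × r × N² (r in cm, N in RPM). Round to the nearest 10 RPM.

≈ 20260 RPM

Original rotor: r = 27.5 / 2 = 13.75 cm
RCF_original = 1.118 × 10⁻⁵ × 13.75 × (18526)² = 1.118 × 10⁻⁵ × 13.75 × 343,212,676 ≈ 52,760.4 × g
Target RCF = 0.7 × 52,760.4 ≈ 36,932.3 × g
Your rotor: r = 16.1 / 2 = 8.05 cm
36,932.3 = 1.118 × 10⁻⁵ × 8.05 × N²
N² = 36,932.3 / (8.9999 × 10⁻⁵) = 410,363,448
N ≈ √410,363,448 ≈ 20,257.4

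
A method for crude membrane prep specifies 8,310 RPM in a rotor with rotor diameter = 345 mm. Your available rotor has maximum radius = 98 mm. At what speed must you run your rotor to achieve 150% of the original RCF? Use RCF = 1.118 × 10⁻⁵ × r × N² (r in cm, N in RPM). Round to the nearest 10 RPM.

13500 RPM

Original rotor: r = 345 mm / 2 = 172.5 mm = 17.25 cm
RCF_original = 1.118 × 10⁻⁵ × 17.25 × (8310)² = 1.118 × 10⁻⁵ × 17.25 × 69,056,100 ≈ 13,317.8 × g
Target RCF = 1.5 × 13,317.8 ≈ 19,976.7 × g
Your rotor: r = 98 mm = 9.8 cm
19,976.7 = 1.118 × 10⁻⁵ × 9.8 × N²
N² = 19,976.7 / (10.9564 × 10⁻⁵) = 182,329,050
N ≈ √182,329,050 ≈ 13,502.9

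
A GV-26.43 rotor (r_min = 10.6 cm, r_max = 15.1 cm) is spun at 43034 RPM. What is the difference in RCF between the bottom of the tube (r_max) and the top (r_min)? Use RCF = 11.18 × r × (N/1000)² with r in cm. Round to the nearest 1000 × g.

RCF_max = 11.18 × 15.1 × (43.034)² = 11.18 × 15.1 × 1,851.925156 ≈ 312,638.3 × g
RCF_min = 11.18 × 10.6 × (43.034)² = 11.18 × 10.6 × 1,851.925156 ≈ 219,467.9 × g
ΔRCF = 312,638.3 − 219,467.9 = 93,170.4

≈ 93000 ×g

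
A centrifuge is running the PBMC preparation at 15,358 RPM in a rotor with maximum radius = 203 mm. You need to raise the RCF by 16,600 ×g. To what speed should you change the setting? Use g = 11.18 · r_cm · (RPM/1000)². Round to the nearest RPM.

N₂ ≈ 17579 RPM

r = 203 mm = 20.3 cm
Current RCF = 11.18 × 20.3 × (15.358)² = 11.18 × 20.3 × 235.868164 ≈ 53,531.2 × g
Target RCF = 53,531.2 + 16,600 = 70,131.2 × g
(N/1000)² = 70,131.2 / 226.954 = 309.0106
N = 1000 × √309.0106 ≈ 17,578.7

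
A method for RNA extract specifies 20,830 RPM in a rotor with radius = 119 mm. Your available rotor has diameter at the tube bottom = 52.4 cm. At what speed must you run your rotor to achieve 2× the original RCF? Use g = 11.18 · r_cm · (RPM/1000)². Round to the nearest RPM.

≈ 19853 RPM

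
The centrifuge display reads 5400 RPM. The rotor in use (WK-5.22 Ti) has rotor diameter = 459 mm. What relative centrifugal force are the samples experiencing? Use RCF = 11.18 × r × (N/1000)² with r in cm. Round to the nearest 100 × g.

7500 x g

r = 459 mm / 2 = 229.5 mm = 22.95 cm
RCF = 11.18 × 22.95 × (5.4)² = 11.18 × 22.95 × 29.16 ≈ 7,481.9 × g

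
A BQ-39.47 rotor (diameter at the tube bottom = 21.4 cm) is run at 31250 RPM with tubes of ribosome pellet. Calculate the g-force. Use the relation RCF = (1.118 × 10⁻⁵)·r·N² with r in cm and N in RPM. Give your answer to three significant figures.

117000 x g

r = 21.4 / 2 = 10.7 cm
RCF = 1.118 × 10⁻⁵ × r × N²
RCF = 1.118 × 10⁻⁵ × 10.7 × (31250)² = 1.118 × 10⁻⁵ × 10.7 × 976,562,500 ≈ 116,822.3 × g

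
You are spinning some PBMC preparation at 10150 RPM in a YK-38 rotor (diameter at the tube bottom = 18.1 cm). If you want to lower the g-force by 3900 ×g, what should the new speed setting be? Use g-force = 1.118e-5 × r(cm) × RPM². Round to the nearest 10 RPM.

≈ 8030 RPM

r = 18.1 / 2 = 9.05 cm
Current RCF = 1.118 × 10⁻⁵ × 9.05 × (10150)² = 1.118 × 10⁻⁵ × 9.05 × 103,022,500 ≈ 10,423.7 × g
Target RCF = 10,423.7 − 3,900 = 6,523.7 × g
N² = 6,523.7 / (10.1179 × 10⁻⁵) = 64,476,818
N ≈ √64,476,818 ≈ 8,029.7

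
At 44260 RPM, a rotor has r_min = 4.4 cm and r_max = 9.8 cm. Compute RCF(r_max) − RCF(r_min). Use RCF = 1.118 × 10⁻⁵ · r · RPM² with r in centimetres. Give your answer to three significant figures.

RCF_max = 1.118 × 10⁻⁵ × 9.8 × (44260)² = 1.118 × 10⁻⁵ × 9.8 × 1,958,947,600 ≈ 214,630.1 × g
RCF_min = 1.118 × 10⁻⁵ × 4.4 × (44260)² = 1.118 × 10⁻⁵ × 4.4 × 1,958,947,600 ≈ 96,364.6 × g
ΔRCF = 214,630.1 − 96,364.6 = 118,265.5

≈ 118000 × g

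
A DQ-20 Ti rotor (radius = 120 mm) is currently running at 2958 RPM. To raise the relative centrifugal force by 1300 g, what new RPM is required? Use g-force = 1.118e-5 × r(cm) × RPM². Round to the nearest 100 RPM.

4300 RPM

r = 120 mm = 12.0 cm
Current RCF = 1.118 × 10⁻⁵ × 12 × (2958)² = 1.118 × 10⁻⁵ × 12 × 8,749,764 ≈ 1,173.9 × g
Target RCF = 1,173.9 + 1,300 = 2,473.9 × g
N² = 2,473.9 / (13.416 × 10⁻⁵) = 18,439,922
N ≈ √18,439,922 ≈ 4,294.2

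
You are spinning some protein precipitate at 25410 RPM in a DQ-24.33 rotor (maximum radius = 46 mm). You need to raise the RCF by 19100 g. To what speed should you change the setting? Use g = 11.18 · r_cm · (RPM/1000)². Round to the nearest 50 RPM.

r = 46 mm = 4.6 cm
Current RCF = 11.18 × 4.6 × (25.41)² = 11.18 × 4.6 × 645.6681 ≈ 33,205.4 × g
Target RCF = 33,205.4 + 19,100 = 52,305.4 × g
(N/1000)² = 52,305.4 / 51.428 = 1017.061
N = 1000 × √1017.061 ≈ 31,891.4

N₂ ≈ 31900 RPM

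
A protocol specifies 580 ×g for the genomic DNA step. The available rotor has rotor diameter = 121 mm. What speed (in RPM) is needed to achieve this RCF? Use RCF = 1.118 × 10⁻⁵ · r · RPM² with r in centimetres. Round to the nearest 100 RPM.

r = 121 mm / 2 = 60.5 mm = 6.05 cm
580 = 1.118 × 10⁻⁵ × 6.05 × N²
N² = 580 / (6.7639 × 10⁻⁵) = 8,574,935
N ≈ √8,574,935 ≈ 2,928.3

≈ 2900 RPM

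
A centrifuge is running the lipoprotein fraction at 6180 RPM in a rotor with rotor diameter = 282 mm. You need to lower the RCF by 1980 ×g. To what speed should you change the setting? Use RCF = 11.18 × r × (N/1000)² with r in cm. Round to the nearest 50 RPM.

r = 282 mm / 2 = 141 mm = 14.1 cm
Current RCF = 11.18 × 14.1 × (6.18)² = 11.18 × 14.1 × 38.1924 ≈ 6,020.6 × g
Target RCF = 6,020.6 − 1,980 = 4,040.6 × g
(N/1000)² = 4,040.6 / 157.638 = 25.63214
N = 1000 × √25.63214 ≈ 5,062.8

N₂ ≈ 5050 RPM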